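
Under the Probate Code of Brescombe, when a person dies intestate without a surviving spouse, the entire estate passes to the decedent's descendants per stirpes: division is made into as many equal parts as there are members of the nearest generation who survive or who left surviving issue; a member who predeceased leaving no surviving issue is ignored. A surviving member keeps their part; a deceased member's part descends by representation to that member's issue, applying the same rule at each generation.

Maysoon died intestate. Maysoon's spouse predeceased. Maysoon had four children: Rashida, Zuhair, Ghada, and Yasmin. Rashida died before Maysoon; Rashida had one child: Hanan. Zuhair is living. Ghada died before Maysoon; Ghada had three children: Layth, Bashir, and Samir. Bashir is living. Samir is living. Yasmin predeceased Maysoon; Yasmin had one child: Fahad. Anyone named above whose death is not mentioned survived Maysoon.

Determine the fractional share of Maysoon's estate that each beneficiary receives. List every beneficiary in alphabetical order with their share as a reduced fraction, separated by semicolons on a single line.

Bashir 1/12; Fahad 1/4; Hanan 1/4; Layth 1/12; Samir 1/12; Zuhair 1/4

There is no surviving spouse, so the entire estate passes to Maysoon's descendants per stirpes.
The estate is divided into 4 equal shares of 1/4 among Rashida, Zuhair, Ghada, Yasmin.
Rashida predeceased; the 1/4 allotted to Rashida's branch passes to Rashida's issue by representation.
Hanan is the sole taker at this level and receives the full 1/4.
Zuhair is living and takes 1/4.
Ghada predeceased; the 1/4 allotted to Ghada's branch passes to Ghada's issue by representation.
The 1/4 is divided into 3 equal shares of 1/12 among Layth, Bashir, Samir.
Layth is living and takes 1/12.
Bashir is living and takes 1/12.
Samir is living and takes 1/12.
Yasmin predeceased; the 1/4 allotted to Yasmin's branch passes to Yasmin's issue by representation.
Fahad is the sole taker at this level and receives the full 1/4.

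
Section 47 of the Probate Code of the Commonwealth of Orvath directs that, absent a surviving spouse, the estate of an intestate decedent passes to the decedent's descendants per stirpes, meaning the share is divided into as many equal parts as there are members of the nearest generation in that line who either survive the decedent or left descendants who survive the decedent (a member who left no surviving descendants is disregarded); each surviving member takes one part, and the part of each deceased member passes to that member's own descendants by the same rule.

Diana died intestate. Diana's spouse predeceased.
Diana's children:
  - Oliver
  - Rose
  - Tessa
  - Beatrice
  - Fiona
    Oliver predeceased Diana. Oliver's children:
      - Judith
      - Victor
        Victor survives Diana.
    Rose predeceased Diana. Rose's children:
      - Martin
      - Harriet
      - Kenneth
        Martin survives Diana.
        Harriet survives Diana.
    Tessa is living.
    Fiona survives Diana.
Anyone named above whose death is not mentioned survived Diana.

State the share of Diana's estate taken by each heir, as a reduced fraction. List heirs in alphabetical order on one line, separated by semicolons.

There is no surviving spouse, so the entire estate passes to Diana's descendants per stirpes.
The estate is divided into 5 equal shares of 1/5 among Oliver, Rose, Tessa, Beatrice, Fiona.
Oliver predeceased; the 1/5 allotted to Oliver's branch passes to Oliver's issue by representation.
The 1/5 is divided into 2 equal shares of 1/10 among Judith, Victor.
Judith is living and takes 1/10.
Victor is living and takes 1/10.
Rose predeceased; the 1/5 allotted to Rose's branch passes to Rose's issue by representation.
The 1/5 is divided into 3 equal shares of 1/15 among Martin, Harriet, Kenneth.
Martin is living and takes 1/15.
Harriet is living and takes 1/15.
Kenneth is living and takes 1/15.
Tessa is living and takes 1/5.
Beatrice is living and takes 1/5.
Fiona is living and takes 1/5.

Beatrice 1/5; Fiona 1/5; Harriet 1/15; Judith 1/10; Kenneth 1/15; Martin 1/15; Tessa 1/5; Victor 1/10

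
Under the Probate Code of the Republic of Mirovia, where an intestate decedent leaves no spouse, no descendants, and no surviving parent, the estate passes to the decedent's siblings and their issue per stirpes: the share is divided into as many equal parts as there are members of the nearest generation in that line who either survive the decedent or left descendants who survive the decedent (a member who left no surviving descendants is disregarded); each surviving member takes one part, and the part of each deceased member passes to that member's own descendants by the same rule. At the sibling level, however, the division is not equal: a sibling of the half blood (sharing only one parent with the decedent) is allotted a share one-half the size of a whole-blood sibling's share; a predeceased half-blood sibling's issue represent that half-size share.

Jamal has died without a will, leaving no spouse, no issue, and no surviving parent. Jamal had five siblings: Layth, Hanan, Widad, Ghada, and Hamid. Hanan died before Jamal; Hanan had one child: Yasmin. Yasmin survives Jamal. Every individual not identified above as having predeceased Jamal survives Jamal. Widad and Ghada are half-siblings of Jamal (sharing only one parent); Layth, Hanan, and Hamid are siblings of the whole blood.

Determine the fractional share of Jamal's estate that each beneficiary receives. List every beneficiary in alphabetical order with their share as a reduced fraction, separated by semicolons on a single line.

Ghada 1/8; Hamid 1/4; Layth 1/4; Widad 1/8; Yasmin 1/4

No spouse, descendants, or parent survives, so the estate passes to Jamal's siblings per stirpes.
Half-blood siblings count for one-half the weight of whole-blood siblings at the initial division.
Dividing 1 in proportion to weights (total weight 4): Layth (weight 1) → 1/4; Hanan (weight 1) → 1/4; Widad (weight 1/2) → 1/8; Ghada (weight 1/2) → 1/8; Hamid (weight 1) → 1/4.
Layth is living and takes 1/4.
Hanan predeceased; the 1/4 allotted to Hanan's branch passes to Hanan's issue by representation.
Yasmin is the sole taker at this level and receives the full 1/4.
Widad is living and takes 1/8.
Ghada is living and takes 1/8.
Hamid is living and takes 1/4.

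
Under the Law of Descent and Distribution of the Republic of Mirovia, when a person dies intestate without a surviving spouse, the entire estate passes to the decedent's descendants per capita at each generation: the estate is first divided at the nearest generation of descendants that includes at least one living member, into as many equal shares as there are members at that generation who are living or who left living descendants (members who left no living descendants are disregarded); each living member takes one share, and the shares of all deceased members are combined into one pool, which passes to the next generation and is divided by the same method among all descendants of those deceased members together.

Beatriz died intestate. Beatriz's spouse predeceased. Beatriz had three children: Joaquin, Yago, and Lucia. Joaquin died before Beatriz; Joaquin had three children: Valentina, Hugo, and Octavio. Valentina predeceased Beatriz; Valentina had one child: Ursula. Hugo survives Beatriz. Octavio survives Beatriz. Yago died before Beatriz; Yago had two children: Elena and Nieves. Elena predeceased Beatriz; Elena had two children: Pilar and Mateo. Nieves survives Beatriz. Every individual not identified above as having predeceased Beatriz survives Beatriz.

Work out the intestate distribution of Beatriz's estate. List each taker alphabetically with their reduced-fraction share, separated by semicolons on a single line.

There is no surviving spouse, so the entire estate passes to Beatriz's descendants per capita at each generation.
At generation 1 (Joaquin, Yago, Lucia) there are 3 shares of (1)/3 = 1/3 each.
Living: Lucia — each takes 1/3.
Deceased: Joaquin and Yago. Their combined 2/3 is pooled and carried to generation 2.
At generation 2 (Valentina, Hugo, Octavio, Elena, Nieves) there are 5 shares of (2/3)/5 = 2/15 each.
Living: Hugo, Octavio, and Nieves — each takes 2/15.
Deceased: Valentina and Elena. Their combined 4/15 is pooled and carried to generation 3.
At generation 3 (Ursula, Pilar, Mateo) there are 3 shares of (4/15)/3 = 4/45 each.
Living: Ursula, Pilar, and Mateo — each takes 4/45.

Hugo 2/15; Lucia 1/3; Mateo 4/45; Nieves 2/15; Octavio 2/15; Pilar 4/45; Ursula 4/45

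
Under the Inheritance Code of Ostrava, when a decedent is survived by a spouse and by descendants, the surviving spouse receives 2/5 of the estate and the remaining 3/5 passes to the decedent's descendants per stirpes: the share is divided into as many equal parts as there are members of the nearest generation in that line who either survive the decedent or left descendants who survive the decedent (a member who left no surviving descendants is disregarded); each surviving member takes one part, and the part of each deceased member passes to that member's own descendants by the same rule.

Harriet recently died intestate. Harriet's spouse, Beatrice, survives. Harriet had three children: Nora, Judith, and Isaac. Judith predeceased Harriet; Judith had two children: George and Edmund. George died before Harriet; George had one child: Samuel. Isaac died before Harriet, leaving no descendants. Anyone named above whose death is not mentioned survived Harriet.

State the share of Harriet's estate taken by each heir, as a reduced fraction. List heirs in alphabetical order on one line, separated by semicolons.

Beatrice, as surviving spouse, takes 2/5.
The remaining 3/5 passes to Harriet's descendants per stirpes.
Isaac left no surviving issue, so that branch lapses and is disregarded.
The 3/5 is divided into 2 equal shares of 3/10 among Nora, Judith.
Nora is living and takes 3/10.
Judith predeceased; the 3/10 allotted to Judith's branch passes to Judith's issue by representation.
The 3/10 is divided into 2 equal shares of 3/20 among George, Edmund.
George predeceased; the 3/20 allotted to George's branch passes to George's issue by representation.
Samuel is the sole taker at this level and receives the full 3/20.
Edmund is living and takes 3/20.

Beatrice 2/5; Edmund 3/20; Nora 3/10; Samuel 3/20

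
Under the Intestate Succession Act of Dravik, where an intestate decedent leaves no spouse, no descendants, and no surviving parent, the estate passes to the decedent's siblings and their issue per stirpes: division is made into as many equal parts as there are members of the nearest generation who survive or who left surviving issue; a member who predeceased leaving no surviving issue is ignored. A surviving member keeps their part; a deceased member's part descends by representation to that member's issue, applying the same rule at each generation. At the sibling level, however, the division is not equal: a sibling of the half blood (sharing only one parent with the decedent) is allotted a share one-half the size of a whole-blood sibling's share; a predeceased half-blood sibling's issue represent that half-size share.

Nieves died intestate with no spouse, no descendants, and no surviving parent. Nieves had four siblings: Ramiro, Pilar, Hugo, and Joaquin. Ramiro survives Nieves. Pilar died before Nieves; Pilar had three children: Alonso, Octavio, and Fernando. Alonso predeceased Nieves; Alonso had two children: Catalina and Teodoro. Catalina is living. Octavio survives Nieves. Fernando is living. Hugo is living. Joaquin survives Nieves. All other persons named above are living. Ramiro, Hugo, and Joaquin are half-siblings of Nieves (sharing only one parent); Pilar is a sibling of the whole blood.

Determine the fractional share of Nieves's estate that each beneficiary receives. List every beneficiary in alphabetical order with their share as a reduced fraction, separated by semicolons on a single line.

Catalina 1/15; Fernando 2/15; Hugo 1/5; Joaquin 1/5; Octavio 2/15; Ramiro 1/5; Teodoro 1/15

No spouse, descendants, or parent survives, so the estate passes to Nieves's siblings per stirpes.
Half-blood siblings count for one-half the weight of whole-blood siblings at the initial division.
Dividing 1 in proportion to weights (total weight 5/2): Ramiro (weight 1/2) → 1/5; Pilar (weight 1) → 2/5; Hugo (weight 1/2) → 1/5; Joaquin (weight 1/2) → 1/5.
Ramiro is living and takes 1/5.
Pilar predeceased; the 2/5 allotted to Pilar's branch passes to Pilar's issue by representation.
The 2/5 is divided into 3 equal shares of 2/15 among Alonso, Octavio, Fernando.
Alonso predeceased; the 2/15 allotted to Alonso's branch passes to Alonso's issue by representation.
The 2/15 is divided into 2 equal shares of 1/15 among Catalina, Teodoro.
Catalina is living and takes 1/15.
Teodoro is living and takes 1/15.
Octavio is living and takes 2/15.
Fernando is living and takes 2/15.
Hugo is living and takes 1/5.
Joaquin is living and takes 1/5.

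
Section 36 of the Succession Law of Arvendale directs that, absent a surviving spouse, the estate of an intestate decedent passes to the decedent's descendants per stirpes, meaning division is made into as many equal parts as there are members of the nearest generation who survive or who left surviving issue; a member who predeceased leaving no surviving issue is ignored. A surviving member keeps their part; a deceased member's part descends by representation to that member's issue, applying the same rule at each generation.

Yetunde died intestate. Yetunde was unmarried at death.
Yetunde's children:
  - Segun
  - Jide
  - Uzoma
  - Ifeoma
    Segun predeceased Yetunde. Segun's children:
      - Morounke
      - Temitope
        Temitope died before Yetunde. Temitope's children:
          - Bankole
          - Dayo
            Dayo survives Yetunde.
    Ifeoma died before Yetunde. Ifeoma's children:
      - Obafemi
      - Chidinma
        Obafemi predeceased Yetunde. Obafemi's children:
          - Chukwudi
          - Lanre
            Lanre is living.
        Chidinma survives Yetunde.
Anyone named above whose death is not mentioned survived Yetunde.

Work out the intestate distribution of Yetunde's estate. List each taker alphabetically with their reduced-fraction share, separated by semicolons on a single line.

There is no surviving spouse, so the entire estate passes to Yetunde's descendants per stirpes.
The estate is divided into 4 equal shares of 1/4 among Segun, Jide, Uzoma, Ifeoma.
Segun predeceased; the 1/4 allotted to Segun's branch passes to Segun's issue by representation.
The 1/4 is divided into 2 equal shares of 1/8 among Morounke, Temitope.
Morounke is living and takes 1/8.
Temitope predeceased; the 1/8 allotted to Temitope's branch passes to Temitope's issue by representation.
The 1/8 is divided into 2 equal shares of 1/16 among Bankole, Dayo.
Bankole is living and takes 1/16.
Dayo is living and takes 1/16.
Jide is living and takes 1/4.
Uzoma is living and takes 1/4.
Ifeoma predeceased; the 1/4 allotted to Ifeoma's branch passes to Ifeoma's issue by representation.
The 1/4 is divided into 2 equal shares of 1/8 among Obafemi, Chidinma.
Obafemi predeceased; the 1/8 allotted to Obafemi's branch passes to Obafemi's issue by representation.
The 1/8 is divided into 2 equal shares of 1/16 among Chukwudi, Lanre.
Chukwudi is living and takes 1/16.
Lanre is living and takes 1/16.
Chidinma is living and takes 1/8.

Bankole 1/16; Chidinma 1/8; Chukwudi 1/16; Dayo 1/16; Jide 1/4; Lanre 1/16; Morounke 1/8; Uzoma 1/4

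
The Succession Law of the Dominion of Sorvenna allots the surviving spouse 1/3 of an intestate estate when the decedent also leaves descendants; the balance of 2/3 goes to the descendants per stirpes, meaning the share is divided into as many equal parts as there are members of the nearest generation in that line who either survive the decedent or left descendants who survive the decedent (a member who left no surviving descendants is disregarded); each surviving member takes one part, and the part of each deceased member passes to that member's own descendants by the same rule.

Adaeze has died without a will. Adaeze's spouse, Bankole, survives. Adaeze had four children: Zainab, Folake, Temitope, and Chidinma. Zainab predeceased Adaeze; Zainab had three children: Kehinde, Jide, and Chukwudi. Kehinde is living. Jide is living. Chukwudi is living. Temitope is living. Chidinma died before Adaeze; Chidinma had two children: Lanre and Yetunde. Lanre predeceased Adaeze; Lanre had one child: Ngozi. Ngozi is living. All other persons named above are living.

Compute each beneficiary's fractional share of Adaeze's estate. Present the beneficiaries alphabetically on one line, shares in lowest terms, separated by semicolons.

Bankole, as surviving spouse, takes 1/3.
The remaining 2/3 passes to Adaeze's descendants per stirpes.
The 2/3 is divided into 4 equal shares of 1/6 among Zainab, Folake, Temitope, Chidinma.
Zainab predeceased; the 1/6 allotted to Zainab's branch passes to Zainab's issue by representation.
The 1/6 is divided into 3 equal shares of 1/18 among Kehinde, Jide, Chukwudi.
Kehinde is living and takes 1/18.
Jide is living and takes 1/18.
Chukwudi is living and takes 1/18.
Folake is living and takes 1/6.
Temitope is living and takes 1/6.
Chidinma predeceased; the 1/6 allotted to Chidinma's branch passes to Chidinma's issue by representation.
The 1/6 is divided into 2 equal shares of 1/12 among Lanre, Yetunde.
Lanre predeceased; the 1/12 allotted to Lanre's branch passes to Lanre's issue by representation.
Ngozi is the sole taker at this level and receives the full 1/12.
Yetunde is living and takes 1/12.

Bankole 1/3; Chukwudi 1/18; Folake 1/6; Jide 1/18; Kehinde 1/18; Ngozi 1/12; Temitope 1/6; Yetunde 1/12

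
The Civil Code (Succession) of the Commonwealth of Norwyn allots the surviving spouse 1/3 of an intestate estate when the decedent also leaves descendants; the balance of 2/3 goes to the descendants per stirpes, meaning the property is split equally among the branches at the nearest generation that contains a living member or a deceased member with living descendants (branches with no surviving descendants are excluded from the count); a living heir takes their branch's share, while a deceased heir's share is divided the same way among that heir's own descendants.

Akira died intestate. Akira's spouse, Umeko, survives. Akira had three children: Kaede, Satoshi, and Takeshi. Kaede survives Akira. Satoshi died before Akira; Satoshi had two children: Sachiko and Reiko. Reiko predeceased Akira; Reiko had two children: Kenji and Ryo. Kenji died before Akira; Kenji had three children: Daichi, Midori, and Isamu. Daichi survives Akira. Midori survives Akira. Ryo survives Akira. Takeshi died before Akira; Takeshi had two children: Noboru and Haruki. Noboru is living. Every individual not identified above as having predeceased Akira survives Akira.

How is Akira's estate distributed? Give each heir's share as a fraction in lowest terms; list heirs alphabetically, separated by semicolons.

Daichi 1/54; Haruki 1/9; Isamu 1/54; Kaede 2/9; Midori 1/54; Noboru 1/9; Ryo 1/18; Sachiko 1/9; Umeko 1/3

Umeko, as surviving spouse, takes 1/3.
The remaining 2/3 passes to Akira's descendants per stirpes.
The 2/3 is divided into 3 equal shares of 2/9 among Kaede, Satoshi, Takeshi.
Kaede is living and takes 2/9.
Satoshi predeceased; the 2/9 allotted to Satoshi's branch passes to Satoshi's issue by representation.
The 2/9 is divided into 2 equal shares of 1/9 among Sachiko, Reiko.
Sachiko is living and takes 1/9.
Reiko predeceased; the 1/9 allotted to Reiko's branch passes to Reiko's issue by representation.
The 1/9 is divided into 2 equal shares of 1/18 among Kenji, Ryo.
Kenji predeceased; the 1/18 allotted to Kenji's branch passes to Kenji's issue by representation.
The 1/18 is divided into 3 equal shares of 1/54 among Daichi, Midori, Isamu.
Daichi is living and takes 1/54.
Midori is living and takes 1/54.
Isamu is living and takes 1/54.
Ryo is living and takes 1/18.
Takeshi predeceased; the 2/9 allotted to Takeshi's branch passes to Takeshi's issue by representation.
The 2/9 is divided into 2 equal shares of 1/9 among Noboru, Haruki.
Noboru is living and takes 1/9.
Haruki is living and takes 1/9.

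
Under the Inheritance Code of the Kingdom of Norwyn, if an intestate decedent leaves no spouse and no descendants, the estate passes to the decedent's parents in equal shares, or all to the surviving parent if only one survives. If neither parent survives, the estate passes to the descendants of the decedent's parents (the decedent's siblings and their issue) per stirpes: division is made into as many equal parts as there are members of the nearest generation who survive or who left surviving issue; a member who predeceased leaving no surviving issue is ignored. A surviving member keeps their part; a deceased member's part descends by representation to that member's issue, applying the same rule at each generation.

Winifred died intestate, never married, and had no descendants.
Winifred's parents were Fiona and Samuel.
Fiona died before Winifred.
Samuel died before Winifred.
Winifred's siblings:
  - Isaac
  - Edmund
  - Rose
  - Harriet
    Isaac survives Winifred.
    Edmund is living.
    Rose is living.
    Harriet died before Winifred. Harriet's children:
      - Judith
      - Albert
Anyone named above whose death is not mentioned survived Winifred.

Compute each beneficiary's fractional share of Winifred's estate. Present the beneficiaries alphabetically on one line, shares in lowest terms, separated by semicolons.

Albert 1/8; Edmund 1/4; Isaac 1/4; Judith 1/8; Rose 1/4

Neither parent survives and there are no descendants, so the estate passes to Winifred's siblings and their issue per stirpes.
The estate is divided into 4 equal shares of 1/4 among Isaac, Edmund, Rose, Harriet.
Isaac is living and takes 1/4.
Edmund is living and takes 1/4.
Rose is living and takes 1/4.
Harriet predeceased; the 1/4 allotted to Harriet's branch passes to Harriet's issue by representation.
The 1/4 is divided into 2 equal shares of 1/8 among Judith, Albert.
Judith is living and takes 1/8.
Albert is living and takes 1/8.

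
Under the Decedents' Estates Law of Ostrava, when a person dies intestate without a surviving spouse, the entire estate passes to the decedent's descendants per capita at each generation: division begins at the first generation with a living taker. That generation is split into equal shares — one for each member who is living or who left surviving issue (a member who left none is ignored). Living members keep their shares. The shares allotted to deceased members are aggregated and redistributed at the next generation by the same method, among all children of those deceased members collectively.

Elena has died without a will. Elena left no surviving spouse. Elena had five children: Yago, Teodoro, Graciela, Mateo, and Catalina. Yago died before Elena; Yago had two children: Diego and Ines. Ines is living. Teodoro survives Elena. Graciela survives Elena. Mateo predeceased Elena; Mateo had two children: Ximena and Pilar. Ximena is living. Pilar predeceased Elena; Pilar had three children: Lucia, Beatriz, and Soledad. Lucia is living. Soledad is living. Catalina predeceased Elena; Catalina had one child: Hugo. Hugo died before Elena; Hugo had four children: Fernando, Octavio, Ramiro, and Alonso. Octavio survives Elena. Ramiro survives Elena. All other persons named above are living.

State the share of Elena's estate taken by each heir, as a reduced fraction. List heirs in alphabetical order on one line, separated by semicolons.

Alonso 6/175; Beatriz 6/175; Diego 3/25; Fernando 6/175; Graciela 1/5; Ines 3/25; Lucia 6/175; Octavio 6/175; Ramiro 6/175; Soledad 6/175; Teodoro 1/5; Ximena 3/25

There is no surviving spouse, so the entire estate passes to Elena's descendants per capita at each generation.
At generation 1 (Yago, Teodoro, Graciela, Mateo, Catalina) there are 5 shares of (1)/5 = 1/5 each.
Living: Teodoro and Graciela — each takes 1/5.
Deceased: Yago, Mateo, and Catalina. Their combined 3/5 is pooled and carried to generation 2.
At generation 2 (Diego, Ines, Ximena, Pilar, Hugo) there are 5 shares of (3/5)/5 = 3/25 each.
Living: Diego, Ines, and Ximena — each takes 3/25.
Deceased: Pilar and Hugo. Their combined 6/25 is pooled and carried to generation 3.
At generation 3 (Lucia, Beatriz, Soledad, Fernando, Octavio, Ramiro, Alonso) there are 7 shares of (6/25)/7 = 6/175 each.
Living: Lucia, Beatriz, Soledad, Fernando, Octavio, Ramiro, and Alonso — each takes 6/175.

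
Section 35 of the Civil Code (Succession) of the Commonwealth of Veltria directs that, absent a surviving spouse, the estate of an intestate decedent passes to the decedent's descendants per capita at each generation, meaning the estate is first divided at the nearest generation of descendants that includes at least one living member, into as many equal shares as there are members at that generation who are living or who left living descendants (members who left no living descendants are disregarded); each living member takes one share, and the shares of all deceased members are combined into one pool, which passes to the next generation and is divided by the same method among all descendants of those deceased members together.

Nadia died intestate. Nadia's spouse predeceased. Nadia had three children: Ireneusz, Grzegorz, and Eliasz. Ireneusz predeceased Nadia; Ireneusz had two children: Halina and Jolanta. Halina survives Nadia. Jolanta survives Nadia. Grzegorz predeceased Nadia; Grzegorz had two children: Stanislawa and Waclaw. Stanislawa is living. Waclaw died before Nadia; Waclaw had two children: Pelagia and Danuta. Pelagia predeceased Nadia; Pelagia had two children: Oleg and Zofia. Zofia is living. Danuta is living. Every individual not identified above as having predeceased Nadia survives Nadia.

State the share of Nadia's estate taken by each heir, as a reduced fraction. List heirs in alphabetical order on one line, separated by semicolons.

There is no surviving spouse, so the entire estate passes to Nadia's descendants per capita at each generation.
At generation 1 (Ireneusz, Grzegorz, Eliasz) there are 3 shares of (1)/3 = 1/3 each.
Living: Eliasz — each takes 1/3.
Deceased: Ireneusz and Grzegorz. Their combined 2/3 is pooled and carried to generation 2.
At generation 2 (Halina, Jolanta, Stanislawa, Waclaw) there are 4 shares of (2/3)/4 = 1/6 each.
Living: Halina, Jolanta, and Stanislawa — each takes 1/6.
Deceased: Waclaw. That 1/6 share is carried to generation 3.
At generation 3 (Pelagia, Danuta) there are 2 shares of (1/6)/2 = 1/12 each.
Living: Danuta — each takes 1/12.
Deceased: Pelagia. That 1/12 share is carried to generation 4.
At generation 4 (Oleg, Zofia) there are 2 shares of (1/12)/2 = 1/24 each.
Living: Oleg and Zofia — each takes 1/24.

Danuta 1/12; Eliasz 1/3; Halina 1/6; Jolanta 1/6; Oleg 1/24; Stanislawa 1/6; Zofia 1/24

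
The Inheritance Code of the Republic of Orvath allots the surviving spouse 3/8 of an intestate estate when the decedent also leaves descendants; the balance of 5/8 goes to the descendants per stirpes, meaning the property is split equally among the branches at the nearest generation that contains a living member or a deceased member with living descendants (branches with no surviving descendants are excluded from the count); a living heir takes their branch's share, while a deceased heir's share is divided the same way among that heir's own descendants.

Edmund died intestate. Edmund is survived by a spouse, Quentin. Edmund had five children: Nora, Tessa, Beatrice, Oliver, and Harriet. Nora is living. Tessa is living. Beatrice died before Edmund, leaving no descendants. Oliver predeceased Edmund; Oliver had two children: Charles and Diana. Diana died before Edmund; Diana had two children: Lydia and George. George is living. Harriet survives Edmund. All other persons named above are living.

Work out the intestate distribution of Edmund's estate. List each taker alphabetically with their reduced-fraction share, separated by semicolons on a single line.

Quentin, as surviving spouse, takes 3/8.
The remaining 5/8 passes to Edmund's descendants per stirpes.
Beatrice left no surviving issue, so that branch lapses and is disregarded.
The 5/8 is divided into 4 equal shares of 5/32 among Nora, Tessa, Oliver, Harriet.
Nora is living and takes 5/32.
Tessa is living and takes 5/32.
Oliver predeceased; the 5/32 allotted to Oliver's branch passes to Oliver's issue by representation.
The 5/32 is divided into 2 equal shares of 5/64 among Charles, Diana.
Charles is living and takes 5/64.
Diana predeceased; the 5/64 allotted to Diana's branch passes to Diana's issue by representation.
The 5/64 is divided into 2 equal shares of 5/128 among Lydia, George.
Lydia is living and takes 5/128.
George is living and takes 5/128.
Harriet is living and takes 5/32.

Charles 5/64; George 5/128; Harriet 5/32; Lydia 5/128; Nora 5/32; Quentin 3/8; Tessa 5/32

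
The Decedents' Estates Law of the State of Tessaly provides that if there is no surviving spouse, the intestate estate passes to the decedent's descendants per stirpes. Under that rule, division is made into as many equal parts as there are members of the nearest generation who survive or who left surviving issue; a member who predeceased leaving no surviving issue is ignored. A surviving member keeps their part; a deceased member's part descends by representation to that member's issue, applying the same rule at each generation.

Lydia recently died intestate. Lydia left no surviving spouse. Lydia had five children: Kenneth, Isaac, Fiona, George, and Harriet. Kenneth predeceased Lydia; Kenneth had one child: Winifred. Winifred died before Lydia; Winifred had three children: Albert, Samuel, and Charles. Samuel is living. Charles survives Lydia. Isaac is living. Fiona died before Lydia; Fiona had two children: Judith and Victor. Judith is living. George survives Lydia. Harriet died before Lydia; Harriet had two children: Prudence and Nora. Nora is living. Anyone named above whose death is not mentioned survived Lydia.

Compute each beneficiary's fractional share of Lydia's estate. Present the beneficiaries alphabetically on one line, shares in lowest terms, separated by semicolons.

Albert 1/15; Charles 1/15; George 1/5; Isaac 1/5; Judith 1/10; Nora 1/10; Prudence 1/10; Samuel 1/15; Victor 1/10

There is no surviving spouse, so the entire estate passes to Lydia's descendants per stirpes.
The estate is divided into 5 equal shares of 1/5 among Kenneth, Isaac, Fiona, George, Harriet.
Kenneth predeceased; the 1/5 allotted to Kenneth's branch passes to Kenneth's issue by representation.
Winifred's line is the sole branch at this level, so the full 1/5 passes to Winifred's issue by representation.
The 1/5 is divided into 3 equal shares of 1/15 among Albert, Samuel, Charles.
Albert is living and takes 1/15.
Samuel is living and takes 1/15.
Charles is living and takes 1/15.
Isaac is living and takes 1/5.
Fiona predeceased; the 1/5 allotted to Fiona's branch passes to Fiona's issue by representation.
The 1/5 is divided into 2 equal shares of 1/10 among Judith, Victor.
Judith is living and takes 1/10.
Victor is living and takes 1/10.
George is living and takes 1/5.
Harriet predeceased; the 1/5 allotted to Harriet's branch passes to Harriet's issue by representation.
The 1/5 is divided into 2 equal shares of 1/10 among Prudence, Nora.
Prudence is living and takes 1/10.
Nora is living and takes 1/10.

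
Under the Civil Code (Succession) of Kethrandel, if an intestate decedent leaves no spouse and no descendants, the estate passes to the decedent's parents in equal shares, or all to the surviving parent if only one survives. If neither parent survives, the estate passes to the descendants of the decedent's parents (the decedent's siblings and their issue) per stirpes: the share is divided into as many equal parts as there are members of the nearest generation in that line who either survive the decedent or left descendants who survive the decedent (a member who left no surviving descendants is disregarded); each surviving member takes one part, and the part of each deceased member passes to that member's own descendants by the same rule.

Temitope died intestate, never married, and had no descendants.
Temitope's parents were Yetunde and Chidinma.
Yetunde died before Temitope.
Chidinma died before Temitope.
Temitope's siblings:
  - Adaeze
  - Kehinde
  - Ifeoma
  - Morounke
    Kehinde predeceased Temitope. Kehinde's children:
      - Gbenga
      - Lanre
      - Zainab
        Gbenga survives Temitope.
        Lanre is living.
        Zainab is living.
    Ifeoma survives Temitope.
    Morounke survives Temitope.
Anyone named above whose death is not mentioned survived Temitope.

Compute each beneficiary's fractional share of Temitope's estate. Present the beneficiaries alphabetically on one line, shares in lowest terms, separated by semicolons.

Adaeze 1/4; Gbenga 1/12; Ifeoma 1/4; Lanre 1/12; Morounke 1/4; Zainab 1/12

Neither parent survives and there are no descendants, so the estate passes to Temitope's siblings and their issue per stirpes.
The estate is divided into 4 equal shares of 1/4 among Adaeze, Kehinde, Ifeoma, Morounke.
Adaeze is living and takes 1/4.
Kehinde predeceased; the 1/4 allotted to Kehinde's branch passes to Kehinde's issue by representation.
The 1/4 is divided into 3 equal shares of 1/12 among Gbenga, Lanre, Zainab.
Gbenga is living and takes 1/12.
Lanre is living and takes 1/12.
Zainab is living and takes 1/12.
Ifeoma is living and takes 1/4.
Morounke is living and takes 1/4.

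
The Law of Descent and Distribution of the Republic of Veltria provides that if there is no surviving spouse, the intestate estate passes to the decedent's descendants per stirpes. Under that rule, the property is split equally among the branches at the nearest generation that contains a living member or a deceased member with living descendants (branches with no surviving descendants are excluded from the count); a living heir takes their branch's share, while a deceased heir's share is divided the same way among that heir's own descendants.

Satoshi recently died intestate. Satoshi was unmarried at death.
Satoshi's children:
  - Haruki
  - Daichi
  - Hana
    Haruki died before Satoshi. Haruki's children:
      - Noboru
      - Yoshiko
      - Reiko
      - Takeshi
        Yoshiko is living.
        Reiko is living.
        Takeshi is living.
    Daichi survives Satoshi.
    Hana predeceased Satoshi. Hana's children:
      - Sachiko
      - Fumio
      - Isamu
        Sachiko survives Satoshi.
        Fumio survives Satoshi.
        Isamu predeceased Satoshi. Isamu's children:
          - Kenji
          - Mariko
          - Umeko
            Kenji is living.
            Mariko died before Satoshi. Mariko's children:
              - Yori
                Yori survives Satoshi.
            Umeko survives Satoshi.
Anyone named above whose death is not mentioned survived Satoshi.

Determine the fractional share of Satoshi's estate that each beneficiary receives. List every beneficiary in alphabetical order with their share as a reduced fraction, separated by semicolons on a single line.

There is no surviving spouse, so the entire estate passes to Satoshi's descendants per stirpes.
The estate is divided into 3 equal shares of 1/3 among Haruki, Daichi, Hana.
Haruki predeceased; the 1/3 allotted to Haruki's branch passes to Haruki's issue by representation.
The 1/3 is divided into 4 equal shares of 1/12 among Noboru, Yoshiko, Reiko, Takeshi.
Noboru is living and takes 1/12.
Yoshiko is living and takes 1/12.
Reiko is living and takes 1/12.
Takeshi is living and takes 1/12.
Daichi is living and takes 1/3.
Hana predeceased; the 1/3 allotted to Hana's branch passes to Hana's issue by representation.
The 1/3 is divided into 3 equal shares of 1/9 among Sachiko, Fumio, Isamu.
Sachiko is living and takes 1/9.
Fumio is living and takes 1/9.
Isamu predeceased; the 1/9 allotted to Isamu's branch passes to Isamu's issue by representation.
The 1/9 is divided into 3 equal shares of 1/27 among Kenji, Mariko, Umeko.
Kenji is living and takes 1/27.
Mariko predeceased; the 1/27 allotted to Mariko's branch passes to Mariko's issue by representation.
Yori is the sole taker at this level and receives the full 1/27.
Umeko is living and takes 1/27.

Daichi 1/3; Fumio 1/9; Kenji 1/27; Noboru 1/12; Reiko 1/12; Sachiko 1/9; Takeshi 1/12; Umeko 1/27; Yori 1/27; Yoshiko 1/12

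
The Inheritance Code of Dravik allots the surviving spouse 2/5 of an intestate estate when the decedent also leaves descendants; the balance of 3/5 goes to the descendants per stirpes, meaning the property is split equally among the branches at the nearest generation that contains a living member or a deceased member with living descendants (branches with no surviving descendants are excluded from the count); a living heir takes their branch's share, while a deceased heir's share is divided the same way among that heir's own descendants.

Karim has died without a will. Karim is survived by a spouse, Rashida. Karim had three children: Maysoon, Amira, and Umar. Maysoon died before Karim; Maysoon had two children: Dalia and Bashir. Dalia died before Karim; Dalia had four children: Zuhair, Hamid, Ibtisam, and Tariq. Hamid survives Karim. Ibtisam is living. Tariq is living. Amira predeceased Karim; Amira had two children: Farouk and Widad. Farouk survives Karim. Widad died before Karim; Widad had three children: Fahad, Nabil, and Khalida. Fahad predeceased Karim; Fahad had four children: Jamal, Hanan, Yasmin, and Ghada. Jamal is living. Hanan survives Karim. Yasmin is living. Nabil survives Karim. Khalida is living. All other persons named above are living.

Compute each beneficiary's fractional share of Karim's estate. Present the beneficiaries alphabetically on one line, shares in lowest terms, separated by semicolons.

Bashir 1/10; Farouk 1/10; Ghada 1/120; Hamid 1/40; Hanan 1/120; Ibtisam 1/40; Jamal 1/120; Khalida 1/30; Nabil 1/30; Rashida 2/5; Tariq 1/40; Umar 1/5; Yasmin 1/120; Zuhair 1/40

Rashida, as surviving spouse, takes 2/5.
The remaining 3/5 passes to Karim's descendants per stirpes.
The 3/5 is divided into 3 equal shares of 1/5 among Maysoon, Amira, Umar.
Maysoon predeceased; the 1/5 allotted to Maysoon's branch passes to Maysoon's issue by representation.
The 1/5 is divided into 2 equal shares of 1/10 among Dalia, Bashir.
Dalia predeceased; the 1/10 allotted to Dalia's branch passes to Dalia's issue by representation.
The 1/10 is divided into 4 equal shares of 1/40 among Zuhair, Hamid, Ibtisam, Tariq.
Zuhair is living and takes 1/40.
Hamid is living and takes 1/40.
Ibtisam is living and takes 1/40.
Tariq is living and takes 1/40.
Bashir is living and takes 1/10.
Amira predeceased; the 1/5 allotted to Amira's branch passes to Amira's issue by representation.
The 1/5 is divided into 2 equal shares of 1/10 among Farouk, Widad.
Farouk is living and takes 1/10.
Widad predeceased; the 1/10 allotted to Widad's branch passes to Widad's issue by representation.
The 1/10 is divided into 3 equal shares of 1/30 among Fahad, Nabil, Khalida.
Fahad predeceased; the 1/30 allotted to Fahad's branch passes to Fahad's issue by representation.
The 1/30 is divided into 4 equal shares of 1/120 among Jamal, Hanan, Yasmin, Ghada.
Jamal is living and takes 1/120.
Hanan is living and takes 1/120.
Yasmin is living and takes 1/120.
Ghada is living and takes 1/120.
Nabil is living and takes 1/30.
Khalida is living and takes 1/30.
Umar is living and takes 1/5.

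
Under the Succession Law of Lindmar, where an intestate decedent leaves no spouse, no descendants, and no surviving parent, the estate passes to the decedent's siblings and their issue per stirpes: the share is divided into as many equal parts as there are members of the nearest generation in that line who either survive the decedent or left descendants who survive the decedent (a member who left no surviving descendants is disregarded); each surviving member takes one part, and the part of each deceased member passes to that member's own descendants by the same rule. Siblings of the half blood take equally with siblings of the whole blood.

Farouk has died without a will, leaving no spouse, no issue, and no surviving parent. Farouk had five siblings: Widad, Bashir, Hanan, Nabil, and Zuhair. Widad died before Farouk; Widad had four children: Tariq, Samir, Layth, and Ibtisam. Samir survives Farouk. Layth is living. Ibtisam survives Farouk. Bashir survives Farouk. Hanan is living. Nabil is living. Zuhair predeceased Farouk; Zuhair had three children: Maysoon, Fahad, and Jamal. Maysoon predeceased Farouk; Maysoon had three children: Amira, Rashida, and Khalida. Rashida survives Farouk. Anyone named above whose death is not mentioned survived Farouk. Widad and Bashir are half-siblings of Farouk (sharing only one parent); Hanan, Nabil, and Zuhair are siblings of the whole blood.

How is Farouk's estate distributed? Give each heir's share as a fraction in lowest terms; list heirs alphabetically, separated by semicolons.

No spouse, descendants, or parent survives, so the estate passes to Farouk's siblings per stirpes.
Half-blood and whole-blood siblings take equally under the stated rule.
The estate is divided into 5 equal shares of 1/5 among Widad, Bashir, Hanan, Nabil, Zuhair.
Widad predeceased; the 1/5 allotted to Widad's branch passes to Widad's issue by representation.
The 1/5 is divided into 4 equal shares of 1/20 among Tariq, Samir, Layth, Ibtisam.
Tariq is living and takes 1/20.
Samir is living and takes 1/20.
Layth is living and takes 1/20.
Ibtisam is living and takes 1/20.
Bashir is living and takes 1/5.
Hanan is living and takes 1/5.
Nabil is living and takes 1/5.
Zuhair predeceased; the 1/5 allotted to Zuhair's branch passes to Zuhair's issue by representation.
The 1/5 is divided into 3 equal shares of 1/15 among Maysoon, Fahad, Jamal.
Maysoon predeceased; the 1/15 allotted to Maysoon's branch passes to Maysoon's issue by representation.
The 1/15 is divided into 3 equal shares of 1/45 among Amira, Rashida, Khalida.
Amira is living and takes 1/45.
Rashida is living and takes 1/45.
Khalida is living and takes 1/45.
Fahad is living and takes 1/15.
Jamal is living and takes 1/15.

Amira 1/45; Bashir 1/5; Fahad 1/15; Hanan 1/5; Ibtisam 1/20; Jamal 1/15; Khalida 1/45; Layth 1/20; Nabil 1/5; Rashida 1/45; Samir 1/20; Tariq 1/20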